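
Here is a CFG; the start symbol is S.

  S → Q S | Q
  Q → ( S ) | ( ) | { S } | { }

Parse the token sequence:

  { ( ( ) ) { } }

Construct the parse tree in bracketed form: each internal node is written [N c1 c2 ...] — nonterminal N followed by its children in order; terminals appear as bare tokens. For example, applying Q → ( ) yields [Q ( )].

[S [Q { [S [Q ( [S [Q ( )]] )] [S [Q { }]]] }]]

S
Q
{ S }
{ Q S }
{ ( S ) S }
{ ( Q ) S }
{ ( ( ) ) S }
{ ( ( ) ) Q }
{ ( ( ) ) { } }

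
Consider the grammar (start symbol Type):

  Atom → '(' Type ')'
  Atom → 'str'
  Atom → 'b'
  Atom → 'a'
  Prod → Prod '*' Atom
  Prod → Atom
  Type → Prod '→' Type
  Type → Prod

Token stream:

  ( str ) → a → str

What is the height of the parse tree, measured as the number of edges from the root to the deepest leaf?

[Type [Prod [Atom ( [Type [Prod [Atom str]]] )]] → [Type [Prod [Atom a]] → [Type [Prod [Atom str]]]]]

6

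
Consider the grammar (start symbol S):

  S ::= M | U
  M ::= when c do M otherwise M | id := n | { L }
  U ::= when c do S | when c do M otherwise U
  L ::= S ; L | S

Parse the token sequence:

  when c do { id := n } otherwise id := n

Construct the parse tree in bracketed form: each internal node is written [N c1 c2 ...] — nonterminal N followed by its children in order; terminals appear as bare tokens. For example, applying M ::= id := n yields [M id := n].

S
M
when c do M otherwise M
when c do { L } otherwise M
when c do { S } otherwise M
when c do { M } otherwise M
when c do { id := n } otherwise M
when c do { id := n } otherwise id := n

[S [M when c do [M { [L [S [M id := n]]] }] otherwise [M id := n]]]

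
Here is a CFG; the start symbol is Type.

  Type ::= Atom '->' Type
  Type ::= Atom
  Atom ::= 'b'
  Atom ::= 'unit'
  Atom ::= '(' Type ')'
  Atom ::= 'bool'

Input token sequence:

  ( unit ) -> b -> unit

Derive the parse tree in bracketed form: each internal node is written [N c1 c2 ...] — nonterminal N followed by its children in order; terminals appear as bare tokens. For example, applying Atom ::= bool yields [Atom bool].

Type
Atom -> Type
( Type ) -> Type
( Atom ) -> Type
( unit ) -> Type
( unit ) -> Atom -> Type
( unit ) -> b -> Type
( unit ) -> b -> Atom
( unit ) -> b -> unit

[Type [Atom ( [Type [Atom unit]] )] -> [Type [Atom b] -> [Type [Atom unit]]]]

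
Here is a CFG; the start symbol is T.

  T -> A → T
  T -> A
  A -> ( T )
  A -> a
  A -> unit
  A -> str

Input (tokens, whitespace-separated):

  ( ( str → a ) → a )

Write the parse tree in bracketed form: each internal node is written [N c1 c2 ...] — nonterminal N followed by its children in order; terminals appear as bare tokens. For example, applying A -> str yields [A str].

[T [A ( [T [A ( [T [A str] → [T [A a]]] )] → [T [A a]]] )]]

T
A
( T )
( A → T )
( ( T ) → T )
( ( A → T ) → T )
( ( str → T ) → T )
( ( str → A ) → T )
( ( str → a ) → T )
( ( str → a ) → A )
( ( str → a ) → a )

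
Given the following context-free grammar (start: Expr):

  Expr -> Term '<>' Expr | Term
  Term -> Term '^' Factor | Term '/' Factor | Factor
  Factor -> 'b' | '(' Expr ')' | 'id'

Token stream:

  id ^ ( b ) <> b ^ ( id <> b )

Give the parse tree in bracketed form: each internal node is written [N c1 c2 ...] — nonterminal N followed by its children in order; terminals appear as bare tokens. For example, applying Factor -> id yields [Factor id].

[Expr [Term [Term [Factor id]] ^ [Factor ( [Expr [Term [Factor b]]] )]] <> [Expr [Term [Term [Factor b]] ^ [Factor ( [Expr [Term [Factor id]] <> [Expr [Term [Factor b]]]] )]]]]

Expr
Term <> Expr
Term ^ Factor <> Expr
Factor ^ Factor <> Expr
id ^ Factor <> Expr
id ^ ( Expr ) <> Expr
id ^ ( Term ) <> Expr
id ^ ( Factor ) <> Expr
id ^ ( b ) <> Expr
id ^ ( b ) <> Term
id ^ ( b ) <> Term ^ Factor
id ^ ( b ) <> Factor ^ Factor
id ^ ( b ) <> b ^ Factor
id ^ ( b ) <> b ^ ( Expr )
id ^ ( b ) <> b ^ ( Term <> Expr )
id ^ ( b ) <> b ^ ( Factor <> Expr )
id ^ ( b ) <> b ^ ( id <> Expr )
id ^ ( b ) <> b ^ ( id <> Term )
id ^ ( b ) <> b ^ ( id <> Factor )
id ^ ( b ) <> b ^ ( id <> b )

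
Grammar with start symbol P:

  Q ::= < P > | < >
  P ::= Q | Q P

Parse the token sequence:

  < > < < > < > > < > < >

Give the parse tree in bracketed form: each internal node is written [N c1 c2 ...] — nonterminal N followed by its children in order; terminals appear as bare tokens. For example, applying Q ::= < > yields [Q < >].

P
Q P
< > P
< > Q P
< > < P > P
< > < Q P > P
< > < < > P > P
< > < < > Q > P
< > < < > < > > P
< > < < > < > > Q P
< > < < > < > > < > P
< > < < > < > > < > Q
< > < < > < > > < > < >

[P [Q < >] [P [Q < [P [Q < >] [P [Q < >]]] >] [P [Q < >] [P [Q < >]]]]]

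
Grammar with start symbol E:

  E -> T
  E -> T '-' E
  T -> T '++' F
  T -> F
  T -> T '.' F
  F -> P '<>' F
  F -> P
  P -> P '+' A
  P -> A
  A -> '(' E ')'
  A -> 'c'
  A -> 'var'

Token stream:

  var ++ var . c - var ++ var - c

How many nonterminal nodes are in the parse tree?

27

[E [T [T [T [F [P [A var]]]] ++ [F [P [A var]]]] . [F [P [A c]]]] - [E [T [T [F [P [A var]]]] ++ [F [P [A var]]]] - [E [T [F [P [A c]]]]]]]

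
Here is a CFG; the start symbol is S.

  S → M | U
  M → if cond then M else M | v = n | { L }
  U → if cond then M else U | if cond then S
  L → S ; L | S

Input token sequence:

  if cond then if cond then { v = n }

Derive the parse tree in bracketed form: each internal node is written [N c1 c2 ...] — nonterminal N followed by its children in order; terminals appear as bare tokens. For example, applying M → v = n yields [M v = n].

S
U
if cond then S
if cond then U
if cond then if cond then S
if cond then if cond then M
if cond then if cond then { L }
if cond then if cond then { S }
if cond then if cond then { M }
if cond then if cond then { v = n }

[S [U if cond then [S [U if cond then [S [M { [L [S [M v = n]]] }]]]]]]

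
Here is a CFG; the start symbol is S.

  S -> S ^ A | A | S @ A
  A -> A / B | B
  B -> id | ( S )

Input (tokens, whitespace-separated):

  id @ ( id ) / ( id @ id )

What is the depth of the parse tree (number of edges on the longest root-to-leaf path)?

[S [S [A [B id]]] @ [A [A [B ( [S [A [B id]]] )]] / [B ( [S [S [A [B id]]] @ [A [B id]]] )]]]

7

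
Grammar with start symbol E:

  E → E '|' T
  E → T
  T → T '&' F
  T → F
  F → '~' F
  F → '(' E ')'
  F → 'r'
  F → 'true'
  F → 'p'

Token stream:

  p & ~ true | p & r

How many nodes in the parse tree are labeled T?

[E [E [T [T [F p]] & [F ~ [F true]]]] | [T [T [F p]] & [F r]]]

4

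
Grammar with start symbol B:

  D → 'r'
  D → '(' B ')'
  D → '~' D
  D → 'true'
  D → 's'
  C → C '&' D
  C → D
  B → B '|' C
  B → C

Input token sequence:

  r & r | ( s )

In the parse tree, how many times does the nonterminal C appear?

4

[B [B [C [C [D r]] & [D r]]] | [C [D ( [B [C [D s]]] )]]]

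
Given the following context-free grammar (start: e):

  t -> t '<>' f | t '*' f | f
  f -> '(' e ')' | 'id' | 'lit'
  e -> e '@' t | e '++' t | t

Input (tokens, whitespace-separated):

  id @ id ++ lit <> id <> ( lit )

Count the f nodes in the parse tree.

[e [e [e [t [f id]]] @ [t [f id]]] ++ [t [t [t [f lit]] <> [f id]] <> [f ( [e [t [f lit]]] )]]]

6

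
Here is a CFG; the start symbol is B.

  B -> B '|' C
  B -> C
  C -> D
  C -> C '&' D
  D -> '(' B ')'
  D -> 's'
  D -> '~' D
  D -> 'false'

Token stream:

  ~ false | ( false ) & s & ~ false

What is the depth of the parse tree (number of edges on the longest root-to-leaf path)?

8

[B [B [C [D ~ [D false]]]] | [C [C [C [D ( [B [C [D false]]] )]] & [D s]] & [D ~ [D false]]]]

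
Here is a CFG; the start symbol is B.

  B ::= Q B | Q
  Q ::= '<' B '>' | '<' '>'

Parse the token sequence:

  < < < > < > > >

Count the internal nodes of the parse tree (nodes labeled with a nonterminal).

8

[B [Q < [B [Q < [B [Q < >] [B [Q < >]]] >]] >]]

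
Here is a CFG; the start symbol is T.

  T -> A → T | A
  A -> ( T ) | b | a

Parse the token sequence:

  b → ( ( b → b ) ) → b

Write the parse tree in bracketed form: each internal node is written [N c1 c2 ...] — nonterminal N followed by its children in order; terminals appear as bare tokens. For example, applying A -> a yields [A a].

T
A → T
b → T
b → A → T
b → ( T ) → T
b → ( A ) → T
b → ( ( T ) ) → T
b → ( ( A → T ) ) → T
b → ( ( b → T ) ) → T
b → ( ( b → A ) ) → T
b → ( ( b → b ) ) → T
b → ( ( b → b ) ) → A
b → ( ( b → b ) ) → b

[T [A b] → [T [A ( [T [A ( [T [A b] → [T [A b]]] )]] )] → [T [A b]]]]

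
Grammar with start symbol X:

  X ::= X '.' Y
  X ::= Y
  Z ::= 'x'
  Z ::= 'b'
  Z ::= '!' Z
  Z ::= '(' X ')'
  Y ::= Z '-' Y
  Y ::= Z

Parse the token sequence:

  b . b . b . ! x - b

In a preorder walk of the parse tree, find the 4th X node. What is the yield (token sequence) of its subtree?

b

[X [X [X [X [Y [Z b]]] . [Y [Z b]]] . [Y [Z b]]] . [Y [Z ! [Z x]] - [Y [Z b]]]]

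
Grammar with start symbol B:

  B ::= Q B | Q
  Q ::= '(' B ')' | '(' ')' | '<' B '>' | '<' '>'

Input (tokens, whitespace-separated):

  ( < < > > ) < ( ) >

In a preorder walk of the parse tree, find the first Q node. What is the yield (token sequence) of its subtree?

( < < > > )

[B [Q ( [B [Q < [B [Q < >]] >]] )] [B [Q < [B [Q ( )]] >]]]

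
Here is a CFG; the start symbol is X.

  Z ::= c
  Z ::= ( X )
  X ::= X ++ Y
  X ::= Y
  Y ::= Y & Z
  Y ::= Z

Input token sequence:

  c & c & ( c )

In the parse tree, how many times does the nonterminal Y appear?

4

[X [Y [Y [Y [Z c]] & [Z c]] & [Z ( [X [Y [Z c]]] )]]]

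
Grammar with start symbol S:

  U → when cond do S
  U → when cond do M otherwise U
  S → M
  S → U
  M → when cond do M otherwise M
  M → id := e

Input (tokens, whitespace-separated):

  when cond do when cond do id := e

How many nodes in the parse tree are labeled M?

1

[S [U when cond do [S [U when cond do [S [M id := e]]]]]]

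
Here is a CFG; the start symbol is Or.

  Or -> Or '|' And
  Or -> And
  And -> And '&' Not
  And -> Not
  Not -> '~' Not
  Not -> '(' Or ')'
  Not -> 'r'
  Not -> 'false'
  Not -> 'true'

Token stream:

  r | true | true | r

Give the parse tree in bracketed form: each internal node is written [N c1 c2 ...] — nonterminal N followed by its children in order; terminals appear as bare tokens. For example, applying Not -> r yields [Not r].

[Or [Or [Or [Or [And [Not r]]] | [And [Not true]]] | [And [Not true]]] | [And [Not r]]]

Or
Or | And
Or | And | And
Or | And | And | And
And | And | And | And
Not | And | And | And
r | And | And | And
r | Not | And | And
r | true | And | And
r | true | Not | And
r | true | true | And
r | true | true | Not
r | true | true | r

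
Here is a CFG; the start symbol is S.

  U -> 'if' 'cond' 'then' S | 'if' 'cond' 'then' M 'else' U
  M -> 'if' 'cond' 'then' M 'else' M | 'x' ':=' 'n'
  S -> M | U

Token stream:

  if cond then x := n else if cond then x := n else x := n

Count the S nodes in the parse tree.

1

[S [M if cond then [M x := n] else [M if cond then [M x := n] else [M x := n]]]]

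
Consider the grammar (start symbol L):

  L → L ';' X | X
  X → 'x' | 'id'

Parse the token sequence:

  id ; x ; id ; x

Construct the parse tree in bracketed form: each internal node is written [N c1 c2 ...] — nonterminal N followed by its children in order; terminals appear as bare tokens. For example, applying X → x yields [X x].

[L [L [L [L [X id]] ; [X x]] ; [X id]] ; [X x]]

L
L ; X
L ; X ; X
L ; X ; X ; X
X ; X ; X ; X
id ; X ; X ; X
id ; x ; X ; X
id ; x ; id ; X
id ; x ; id ; x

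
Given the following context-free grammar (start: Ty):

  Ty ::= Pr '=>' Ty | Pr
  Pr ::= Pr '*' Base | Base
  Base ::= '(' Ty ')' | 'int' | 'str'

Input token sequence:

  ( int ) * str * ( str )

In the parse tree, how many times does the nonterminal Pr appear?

5

[Ty [Pr [Pr [Pr [Base ( [Ty [Pr [Base int]]] )]] * [Base str]] * [Base ( [Ty [Pr [Base str]]] )]]]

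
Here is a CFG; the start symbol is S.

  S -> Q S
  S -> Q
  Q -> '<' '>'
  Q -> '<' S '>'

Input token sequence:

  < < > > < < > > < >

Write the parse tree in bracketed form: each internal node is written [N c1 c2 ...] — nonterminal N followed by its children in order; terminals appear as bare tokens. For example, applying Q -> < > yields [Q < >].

[S [Q < [S [Q < >]] >] [S [Q < [S [Q < >]] >] [S [Q < >]]]]

S
Q S
< S > S
< Q > S
< < > > S
< < > > Q S
< < > > < S > S
< < > > < Q > S
< < > > < < > > S
< < > > < < > > Q
< < > > < < > > < >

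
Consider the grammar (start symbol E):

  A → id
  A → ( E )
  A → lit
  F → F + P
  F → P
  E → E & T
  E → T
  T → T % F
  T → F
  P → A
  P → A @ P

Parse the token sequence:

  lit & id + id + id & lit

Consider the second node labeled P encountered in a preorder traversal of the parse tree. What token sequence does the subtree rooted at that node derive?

id

[E [E [E [T [F [P [A lit]]]]] & [T [F [F [F [P [A id]]] + [P [A id]]] + [P [A id]]]]] & [T [F [P [A lit]]]]]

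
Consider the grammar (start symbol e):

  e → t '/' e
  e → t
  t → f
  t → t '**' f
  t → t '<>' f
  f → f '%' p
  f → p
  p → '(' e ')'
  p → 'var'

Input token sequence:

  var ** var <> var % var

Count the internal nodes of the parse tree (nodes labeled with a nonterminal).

[e [t [t [t [f [p var]]] ** [f [p var]]] <> [f [f [p var]] % [p var]]]]

12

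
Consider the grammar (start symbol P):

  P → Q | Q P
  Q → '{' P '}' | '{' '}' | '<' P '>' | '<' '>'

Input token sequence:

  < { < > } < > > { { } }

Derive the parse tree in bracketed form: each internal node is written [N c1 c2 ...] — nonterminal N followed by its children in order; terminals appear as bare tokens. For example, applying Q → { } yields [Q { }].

[P [Q < [P [Q { [P [Q < >]] }] [P [Q < >]]] >] [P [Q { [P [Q { }]] }]]]

P
Q P
< P > P
< Q P > P
< { P } P > P
< { Q } P > P
< { < > } P > P
< { < > } Q > P
< { < > } < > > P
< { < > } < > > Q
< { < > } < > > { P }
< { < > } < > > { Q }
< { < > } < > > { { } }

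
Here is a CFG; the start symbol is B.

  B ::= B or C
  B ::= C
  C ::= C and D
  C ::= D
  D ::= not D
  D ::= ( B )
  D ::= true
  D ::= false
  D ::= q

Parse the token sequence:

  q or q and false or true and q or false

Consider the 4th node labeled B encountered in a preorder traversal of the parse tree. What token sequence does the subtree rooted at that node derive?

[B [B [B [B [C [D q]]] or [C [C [D q]] and [D false]]] or [C [C [D true]] and [D q]]] or [C [D false]]]

q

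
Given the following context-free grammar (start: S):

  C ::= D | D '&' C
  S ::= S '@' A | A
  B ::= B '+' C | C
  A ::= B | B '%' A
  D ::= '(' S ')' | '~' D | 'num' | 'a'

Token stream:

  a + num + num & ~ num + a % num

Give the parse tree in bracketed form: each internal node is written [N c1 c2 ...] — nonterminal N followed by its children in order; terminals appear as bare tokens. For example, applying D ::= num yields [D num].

S
A
B % A
B + C % A
B + C + C % A
B + C + C + C % A
C + C + C + C % A
D + C + C + C % A
a + C + C + C % A
a + D + C + C % A
a + num + C + C % A
a + num + D & C + C % A
a + num + num & C + C % A
a + num + num & D + C % A
a + num + num & ~ D + C % A
a + num + num & ~ num + C % A
a + num + num & ~ num + D % A
a + num + num & ~ num + a % A
a + num + num & ~ num + a % B
a + num + num & ~ num + a % C
a + num + num & ~ num + a % D
a + num + num & ~ num + a % num

[S [A [B [B [B [B [C [D a]]] + [C [D num]]] + [C [D num] & [C [D ~ [D num]]]]] + [C [D a]]] % [A [B [C [D num]]]]]]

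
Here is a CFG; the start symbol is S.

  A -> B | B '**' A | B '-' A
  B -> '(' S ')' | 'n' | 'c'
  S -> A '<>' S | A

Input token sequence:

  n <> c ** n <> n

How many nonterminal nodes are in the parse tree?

11

[S [A [B n]] <> [S [A [B c] ** [A [B n]]] <> [S [A [B n]]]]]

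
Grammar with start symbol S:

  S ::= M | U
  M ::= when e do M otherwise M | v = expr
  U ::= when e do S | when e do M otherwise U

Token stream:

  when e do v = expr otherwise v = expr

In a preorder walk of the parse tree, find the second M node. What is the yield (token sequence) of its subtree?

[S [M when e do [M v = expr] otherwise [M v = expr]]]

v = expr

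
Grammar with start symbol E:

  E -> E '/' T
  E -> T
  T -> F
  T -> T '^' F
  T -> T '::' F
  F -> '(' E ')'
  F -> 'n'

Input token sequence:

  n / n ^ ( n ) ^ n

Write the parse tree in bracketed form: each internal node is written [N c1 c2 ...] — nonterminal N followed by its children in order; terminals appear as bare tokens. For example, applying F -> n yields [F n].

E
E / T
T / T
F / T
n / T
n / T ^ F
n / T ^ F ^ F
n / F ^ F ^ F
n / n ^ F ^ F
n / n ^ ( E ) ^ F
n / n ^ ( T ) ^ F
n / n ^ ( F ) ^ F
n / n ^ ( n ) ^ F
n / n ^ ( n ) ^ n

[E [E [T [F n]]] / [T [T [T [F n]] ^ [F ( [E [T [F n]]] )]] ^ [F n]]]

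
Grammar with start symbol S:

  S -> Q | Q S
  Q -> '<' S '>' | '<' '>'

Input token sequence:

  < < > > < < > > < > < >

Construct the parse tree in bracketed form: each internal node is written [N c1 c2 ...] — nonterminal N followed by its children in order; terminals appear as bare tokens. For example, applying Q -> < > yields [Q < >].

[S [Q < [S [Q < >]] >] [S [Q < [S [Q < >]] >] [S [Q < >] [S [Q < >]]]]]

S
Q S
< S > S
< Q > S
< < > > S
< < > > Q S
< < > > < S > S
< < > > < Q > S
< < > > < < > > S
< < > > < < > > Q S
< < > > < < > > < > S
< < > > < < > > < > Q
< < > > < < > > < > < >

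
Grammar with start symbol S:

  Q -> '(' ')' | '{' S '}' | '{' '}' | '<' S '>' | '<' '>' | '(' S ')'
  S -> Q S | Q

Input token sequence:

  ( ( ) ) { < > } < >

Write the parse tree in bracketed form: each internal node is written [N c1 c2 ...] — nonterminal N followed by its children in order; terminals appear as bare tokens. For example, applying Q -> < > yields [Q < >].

[S [Q ( [S [Q ( )]] )] [S [Q { [S [Q < >]] }] [S [Q < >]]]]

S
Q S
( S ) S
( Q ) S
( ( ) ) S
( ( ) ) Q S
( ( ) ) { S } S
( ( ) ) { Q } S
( ( ) ) { < > } S
( ( ) ) { < > } Q
( ( ) ) { < > } < >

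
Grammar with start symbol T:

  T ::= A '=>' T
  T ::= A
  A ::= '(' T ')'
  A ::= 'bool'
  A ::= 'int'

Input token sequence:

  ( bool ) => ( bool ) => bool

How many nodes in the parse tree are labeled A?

5

[T [A ( [T [A bool]] )] => [T [A ( [T [A bool]] )] => [T [A bool]]]]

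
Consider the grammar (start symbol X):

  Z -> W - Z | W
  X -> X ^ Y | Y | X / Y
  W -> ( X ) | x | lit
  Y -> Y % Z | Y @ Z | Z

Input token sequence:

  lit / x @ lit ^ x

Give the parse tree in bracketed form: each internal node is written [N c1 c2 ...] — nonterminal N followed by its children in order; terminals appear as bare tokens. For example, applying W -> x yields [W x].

X
X ^ Y
X / Y ^ Y
Y / Y ^ Y
Z / Y ^ Y
W / Y ^ Y
lit / Y ^ Y
lit / Y @ Z ^ Y
lit / Z @ Z ^ Y
lit / W @ Z ^ Y
lit / x @ Z ^ Y
lit / x @ W ^ Y
lit / x @ lit ^ Y
lit / x @ lit ^ Z
lit / x @ lit ^ W
lit / x @ lit ^ x

[X [X [X [Y [Z [W lit]]]] / [Y [Y [Z [W x]]] @ [Z [W lit]]]] ^ [Y [Z [W x]]]]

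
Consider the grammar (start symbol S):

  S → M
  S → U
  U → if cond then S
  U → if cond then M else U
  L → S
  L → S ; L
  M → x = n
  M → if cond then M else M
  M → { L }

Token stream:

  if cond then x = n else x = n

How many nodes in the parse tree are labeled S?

1

[S [M if cond then [M x = n] else [M x = n]]]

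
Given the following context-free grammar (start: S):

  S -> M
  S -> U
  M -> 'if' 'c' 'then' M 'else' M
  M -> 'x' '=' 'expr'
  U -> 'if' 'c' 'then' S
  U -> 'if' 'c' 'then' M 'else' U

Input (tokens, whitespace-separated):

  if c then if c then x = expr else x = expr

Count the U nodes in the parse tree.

1

[S [U if c then [S [M if c then [M x = expr] else [M x = expr]]]]]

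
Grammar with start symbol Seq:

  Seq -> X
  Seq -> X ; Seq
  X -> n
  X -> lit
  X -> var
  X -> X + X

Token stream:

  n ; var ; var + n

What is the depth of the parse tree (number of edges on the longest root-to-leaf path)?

5

[Seq [X n] ; [Seq [X var] ; [Seq [X [X var] + [X n]]]]]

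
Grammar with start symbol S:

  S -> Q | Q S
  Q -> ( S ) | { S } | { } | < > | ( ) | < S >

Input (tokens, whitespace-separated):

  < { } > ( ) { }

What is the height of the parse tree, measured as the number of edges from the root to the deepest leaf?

4

[S [Q < [S [Q { }]] >] [S [Q ( )] [S [Q { }]]]]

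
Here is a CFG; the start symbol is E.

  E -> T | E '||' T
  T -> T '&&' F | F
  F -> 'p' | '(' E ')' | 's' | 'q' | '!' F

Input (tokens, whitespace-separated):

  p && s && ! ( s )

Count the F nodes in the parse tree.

5

[E [T [T [T [F p]] && [F s]] && [F ! [F ( [E [T [F s]]] )]]]]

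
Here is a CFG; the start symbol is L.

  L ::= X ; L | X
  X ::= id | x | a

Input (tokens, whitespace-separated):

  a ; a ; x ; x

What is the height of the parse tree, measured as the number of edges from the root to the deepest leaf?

[L [X a] ; [L [X a] ; [L [X x] ; [L [X x]]]]]

5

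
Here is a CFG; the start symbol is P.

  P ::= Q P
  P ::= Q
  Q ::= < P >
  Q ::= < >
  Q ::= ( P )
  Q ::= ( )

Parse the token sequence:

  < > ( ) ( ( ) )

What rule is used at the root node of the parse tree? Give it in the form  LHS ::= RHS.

P ::= Q P

[P [Q < >] [P [Q ( )] [P [Q ( [P [Q ( )]] )]]]]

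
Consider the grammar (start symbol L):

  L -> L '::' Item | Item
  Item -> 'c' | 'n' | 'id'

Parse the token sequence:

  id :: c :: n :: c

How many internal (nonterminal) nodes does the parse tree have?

8

[L [L [L [L [Item id]] :: [Item c]] :: [Item n]] :: [Item c]]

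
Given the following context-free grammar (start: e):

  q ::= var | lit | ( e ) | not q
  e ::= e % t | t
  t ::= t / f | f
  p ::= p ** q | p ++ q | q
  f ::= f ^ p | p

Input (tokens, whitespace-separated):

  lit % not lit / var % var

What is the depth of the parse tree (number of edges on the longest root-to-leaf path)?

[e [e [e [t [f [p [q lit]]]]] % [t [t [f [p [q not [q lit]]]]] / [f [p [q var]]]]] % [t [f [p [q var]]]]]

8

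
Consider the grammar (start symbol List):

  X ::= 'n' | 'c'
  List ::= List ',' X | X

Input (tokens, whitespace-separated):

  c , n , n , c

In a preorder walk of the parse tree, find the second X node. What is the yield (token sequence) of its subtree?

[List [List [List [List [X c]] , [X n]] , [X n]] , [X c]]

n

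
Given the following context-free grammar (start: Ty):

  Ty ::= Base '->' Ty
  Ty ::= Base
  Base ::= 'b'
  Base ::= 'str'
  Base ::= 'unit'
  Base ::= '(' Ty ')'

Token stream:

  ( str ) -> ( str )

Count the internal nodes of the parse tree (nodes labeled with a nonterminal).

8

[Ty [Base ( [Ty [Base str]] )] -> [Ty [Base ( [Ty [Base str]] )]]]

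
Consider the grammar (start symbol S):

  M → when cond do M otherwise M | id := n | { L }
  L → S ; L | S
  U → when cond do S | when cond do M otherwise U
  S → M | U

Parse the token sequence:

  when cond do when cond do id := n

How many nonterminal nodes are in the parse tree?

6

[S [U when cond do [S [U when cond do [S [M id := n]]]]]]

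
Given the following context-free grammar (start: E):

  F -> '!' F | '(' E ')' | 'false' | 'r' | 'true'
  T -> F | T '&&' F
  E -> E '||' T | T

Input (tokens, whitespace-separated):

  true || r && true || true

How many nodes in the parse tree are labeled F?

4

[E [E [E [T [F true]]] || [T [T [F r]] && [F true]]] || [T [F true]]]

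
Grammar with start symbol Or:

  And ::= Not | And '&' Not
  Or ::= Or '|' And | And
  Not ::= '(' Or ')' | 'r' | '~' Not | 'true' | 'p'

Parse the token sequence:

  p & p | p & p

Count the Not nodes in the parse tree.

4

[Or [Or [And [And [Not p]] & [Not p]]] | [And [And [Not p]] & [Not p]]]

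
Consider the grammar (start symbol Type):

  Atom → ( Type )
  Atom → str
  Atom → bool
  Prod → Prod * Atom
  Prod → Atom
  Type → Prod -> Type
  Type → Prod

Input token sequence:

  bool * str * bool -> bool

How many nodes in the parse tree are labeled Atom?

4

[Type [Prod [Prod [Prod [Atom bool]] * [Atom str]] * [Atom bool]] -> [Type [Prod [Atom bool]]]]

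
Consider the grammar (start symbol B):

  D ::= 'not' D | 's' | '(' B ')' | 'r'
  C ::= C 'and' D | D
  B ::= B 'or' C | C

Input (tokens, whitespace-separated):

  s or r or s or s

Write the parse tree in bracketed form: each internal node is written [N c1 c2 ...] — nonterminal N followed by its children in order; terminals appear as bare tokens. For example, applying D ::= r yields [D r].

[B [B [B [B [C [D s]]] or [C [D r]]] or [C [D s]]] or [C [D s]]]

B
B or C
B or C or C
B or C or C or C
C or C or C or C
D or C or C or C
s or C or C or C
s or D or C or C
s or r or C or C
s or r or D or C
s or r or s or C
s or r or s or D
s or r or s or s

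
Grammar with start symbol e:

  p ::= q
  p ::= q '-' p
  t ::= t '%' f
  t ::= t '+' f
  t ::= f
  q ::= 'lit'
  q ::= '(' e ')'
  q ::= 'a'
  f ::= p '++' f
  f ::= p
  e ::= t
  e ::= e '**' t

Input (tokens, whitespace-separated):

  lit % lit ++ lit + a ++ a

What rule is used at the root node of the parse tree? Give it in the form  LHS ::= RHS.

e ::= t

[e [t [t [t [f [p [q lit]]]] % [f [p [q lit]] ++ [f [p [q lit]]]]] + [f [p [q a]] ++ [f [p [q a]]]]]]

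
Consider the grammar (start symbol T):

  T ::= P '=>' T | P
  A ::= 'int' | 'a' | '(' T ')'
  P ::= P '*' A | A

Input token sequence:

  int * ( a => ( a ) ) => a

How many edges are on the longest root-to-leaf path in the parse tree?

10

[T [P [P [A int]] * [A ( [T [P [A a]] => [T [P [A ( [T [P [A a]]] )]]]] )]] => [T [P [A a]]]]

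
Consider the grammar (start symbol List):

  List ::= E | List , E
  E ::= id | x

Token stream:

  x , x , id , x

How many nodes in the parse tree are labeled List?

4

[List [List [List [List [E x]] , [E x]] , [E id]] , [E x]]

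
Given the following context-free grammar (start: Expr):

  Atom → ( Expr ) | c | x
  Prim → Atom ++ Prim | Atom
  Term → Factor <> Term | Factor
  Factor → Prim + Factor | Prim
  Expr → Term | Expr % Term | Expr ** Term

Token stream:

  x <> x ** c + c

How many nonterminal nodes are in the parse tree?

17

[Expr [Expr [Term [Factor [Prim [Atom x]]] <> [Term [Factor [Prim [Atom x]]]]]] ** [Term [Factor [Prim [Atom c]] + [Factor [Prim [Atom c]]]]]]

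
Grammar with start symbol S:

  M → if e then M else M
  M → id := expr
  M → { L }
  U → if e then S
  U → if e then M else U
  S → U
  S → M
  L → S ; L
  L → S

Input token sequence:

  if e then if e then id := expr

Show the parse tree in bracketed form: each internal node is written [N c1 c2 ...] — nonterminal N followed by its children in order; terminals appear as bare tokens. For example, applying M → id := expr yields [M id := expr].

[S [U if e then [S [U if e then [S [M id := expr]]]]]]

S
U
if e then S
if e then U
if e then if e then S
if e then if e then M
if e then if e then id := expr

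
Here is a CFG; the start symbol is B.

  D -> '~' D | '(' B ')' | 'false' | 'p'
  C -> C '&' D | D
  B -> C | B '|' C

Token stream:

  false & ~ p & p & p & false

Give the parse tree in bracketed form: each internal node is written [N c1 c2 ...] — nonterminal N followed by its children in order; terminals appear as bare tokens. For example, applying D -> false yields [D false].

B
C
C & D
C & D & D
C & D & D & D
C & D & D & D & D
D & D & D & D & D
false & D & D & D & D
false & ~ D & D & D & D
false & ~ p & D & D & D
false & ~ p & p & D & D
false & ~ p & p & p & D
false & ~ p & p & p & false

[B [C [C [C [C [C [D false]] & [D ~ [D p]]] & [D p]] & [D p]] & [D false]]]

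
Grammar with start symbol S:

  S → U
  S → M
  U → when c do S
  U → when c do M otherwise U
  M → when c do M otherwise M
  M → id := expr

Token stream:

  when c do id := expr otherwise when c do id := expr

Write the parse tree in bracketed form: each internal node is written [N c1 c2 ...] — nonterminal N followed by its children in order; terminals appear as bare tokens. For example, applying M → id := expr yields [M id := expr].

S
U
when c do M otherwise U
when c do id := expr otherwise U
when c do id := expr otherwise when c do S
when c do id := expr otherwise when c do M
when c do id := expr otherwise when c do id := expr

[S [U when c do [M id := expr] otherwise [U when c do [S [M id := expr]]]]]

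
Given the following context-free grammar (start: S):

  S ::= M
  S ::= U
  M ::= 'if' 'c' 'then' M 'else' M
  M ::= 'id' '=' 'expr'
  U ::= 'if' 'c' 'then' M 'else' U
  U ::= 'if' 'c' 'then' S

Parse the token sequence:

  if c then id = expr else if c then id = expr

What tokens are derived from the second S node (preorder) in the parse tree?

id = expr

[S [U if c then [M id = expr] else [U if c then [S [M id = expr]]]]]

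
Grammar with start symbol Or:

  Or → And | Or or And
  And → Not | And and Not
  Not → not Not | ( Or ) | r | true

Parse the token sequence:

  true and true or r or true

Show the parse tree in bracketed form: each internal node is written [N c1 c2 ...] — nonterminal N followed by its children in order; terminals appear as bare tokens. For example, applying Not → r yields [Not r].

[Or [Or [Or [And [And [Not true]] and [Not true]]] or [And [Not r]]] or [And [Not true]]]

Or
Or or And
Or or And or And
And or And or And
And and Not or And or And
Not and Not or And or And
true and Not or And or And
true and true or And or And
true and true or Not or And
true and true or r or And
true and true or r or Not
true and true or r or true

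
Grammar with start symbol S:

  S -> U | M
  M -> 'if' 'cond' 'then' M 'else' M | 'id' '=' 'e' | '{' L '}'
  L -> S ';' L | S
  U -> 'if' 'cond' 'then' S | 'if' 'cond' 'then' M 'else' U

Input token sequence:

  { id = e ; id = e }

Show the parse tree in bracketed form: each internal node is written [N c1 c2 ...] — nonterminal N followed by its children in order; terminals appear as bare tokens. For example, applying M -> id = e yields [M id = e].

[S [M { [L [S [M id = e]] ; [L [S [M id = e]]]] }]]

S
M
{ L }
{ S ; L }
{ M ; L }
{ id = e ; L }
{ id = e ; S }
{ id = e ; M }
{ id = e ; id = e }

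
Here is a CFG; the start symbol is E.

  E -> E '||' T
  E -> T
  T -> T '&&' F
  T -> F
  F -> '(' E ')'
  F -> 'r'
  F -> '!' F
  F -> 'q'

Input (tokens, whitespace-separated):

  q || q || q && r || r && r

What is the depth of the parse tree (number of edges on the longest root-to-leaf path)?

6

[E [E [E [E [T [F q]]] || [T [F q]]] || [T [T [F q]] && [F r]]] || [T [T [F r]] && [F r]]]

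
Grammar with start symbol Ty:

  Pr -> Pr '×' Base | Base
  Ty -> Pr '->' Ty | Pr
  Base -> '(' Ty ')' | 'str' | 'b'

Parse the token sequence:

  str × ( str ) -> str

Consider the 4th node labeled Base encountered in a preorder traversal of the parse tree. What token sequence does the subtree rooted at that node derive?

[Ty [Pr [Pr [Base str]] × [Base ( [Ty [Pr [Base str]]] )]] -> [Ty [Pr [Base str]]]]

str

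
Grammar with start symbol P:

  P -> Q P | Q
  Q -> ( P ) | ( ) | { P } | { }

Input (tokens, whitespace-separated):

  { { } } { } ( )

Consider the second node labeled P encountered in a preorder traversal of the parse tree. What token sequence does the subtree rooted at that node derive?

{ }

[P [Q { [P [Q { }]] }] [P [Q { }] [P [Q ( )]]]]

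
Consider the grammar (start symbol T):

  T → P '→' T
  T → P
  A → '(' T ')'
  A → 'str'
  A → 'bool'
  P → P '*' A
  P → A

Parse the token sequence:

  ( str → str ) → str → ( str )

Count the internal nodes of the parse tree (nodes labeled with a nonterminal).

18

[T [P [A ( [T [P [A str]] → [T [P [A str]]]] )]] → [T [P [A str]] → [T [P [A ( [T [P [A str]]] )]]]]]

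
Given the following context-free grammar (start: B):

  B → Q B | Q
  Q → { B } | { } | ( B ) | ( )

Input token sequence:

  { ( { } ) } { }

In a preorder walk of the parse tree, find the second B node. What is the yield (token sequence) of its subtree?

( { } )

[B [Q { [B [Q ( [B [Q { }]] )]] }] [B [Q { }]]]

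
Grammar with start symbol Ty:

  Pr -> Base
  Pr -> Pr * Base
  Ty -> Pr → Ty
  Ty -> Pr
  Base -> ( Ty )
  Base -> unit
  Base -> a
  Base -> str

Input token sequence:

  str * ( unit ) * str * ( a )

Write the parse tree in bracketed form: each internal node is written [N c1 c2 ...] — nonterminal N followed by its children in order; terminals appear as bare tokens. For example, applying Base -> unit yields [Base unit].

Ty
Pr
Pr * Base
Pr * Base * Base
Pr * Base * Base * Base
Base * Base * Base * Base
str * Base * Base * Base
str * ( Ty ) * Base * Base
str * ( Pr ) * Base * Base
str * ( Base ) * Base * Base
str * ( unit ) * Base * Base
str * ( unit ) * str * Base
str * ( unit ) * str * ( Ty )
str * ( unit ) * str * ( Pr )
str * ( unit ) * str * ( Base )
str * ( unit ) * str * ( a )

[Ty [Pr [Pr [Pr [Pr [Base str]] * [Base ( [Ty [Pr [Base unit]]] )]] * [Base str]] * [Base ( [Ty [Pr [Base a]]] )]]]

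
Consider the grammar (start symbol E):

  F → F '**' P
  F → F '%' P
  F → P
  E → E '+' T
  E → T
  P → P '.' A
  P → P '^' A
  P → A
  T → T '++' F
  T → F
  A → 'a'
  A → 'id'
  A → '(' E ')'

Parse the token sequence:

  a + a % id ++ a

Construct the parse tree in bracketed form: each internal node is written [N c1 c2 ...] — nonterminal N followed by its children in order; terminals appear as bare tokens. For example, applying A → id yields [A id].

[E [E [T [F [P [A a]]]]] + [T [T [F [F [P [A a]]] % [P [A id]]]] ++ [F [P [A a]]]]]

E
E + T
T + T
F + T
P + T
A + T
a + T
a + T ++ F
a + F ++ F
a + F % P ++ F
a + P % P ++ F
a + A % P ++ F
a + a % P ++ F
a + a % A ++ F
a + a % id ++ F
a + a % id ++ P
a + a % id ++ A
a + a % id ++ a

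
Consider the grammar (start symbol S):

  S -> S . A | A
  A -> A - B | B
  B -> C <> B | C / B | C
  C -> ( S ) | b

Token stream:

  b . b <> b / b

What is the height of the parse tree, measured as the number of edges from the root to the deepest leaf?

[S [S [A [B [C b]]]] . [A [B [C b] <> [B [C b] / [B [C b]]]]]]

6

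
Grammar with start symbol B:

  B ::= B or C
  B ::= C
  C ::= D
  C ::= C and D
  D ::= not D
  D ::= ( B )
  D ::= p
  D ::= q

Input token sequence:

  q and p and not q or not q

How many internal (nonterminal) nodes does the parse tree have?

12

[B [B [C [C [C [D q]] and [D p]] and [D not [D q]]]] or [C [D not [D q]]]]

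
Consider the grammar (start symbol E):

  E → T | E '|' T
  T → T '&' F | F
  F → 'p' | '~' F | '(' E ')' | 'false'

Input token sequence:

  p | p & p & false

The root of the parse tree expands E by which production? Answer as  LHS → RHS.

E → E '|' T

[E [E [T [F p]]] | [T [T [T [F p]] & [F p]] & [F false]]]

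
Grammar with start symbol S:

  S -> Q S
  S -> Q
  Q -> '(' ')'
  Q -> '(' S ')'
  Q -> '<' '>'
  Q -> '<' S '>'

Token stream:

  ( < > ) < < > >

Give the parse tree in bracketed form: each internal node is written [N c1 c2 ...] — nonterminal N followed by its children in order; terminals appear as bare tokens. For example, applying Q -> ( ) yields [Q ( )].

[S [Q ( [S [Q < >]] )] [S [Q < [S [Q < >]] >]]]

S
Q S
( S ) S
( Q ) S
( < > ) S
( < > ) Q
( < > ) < S >
( < > ) < Q >
( < > ) < < > >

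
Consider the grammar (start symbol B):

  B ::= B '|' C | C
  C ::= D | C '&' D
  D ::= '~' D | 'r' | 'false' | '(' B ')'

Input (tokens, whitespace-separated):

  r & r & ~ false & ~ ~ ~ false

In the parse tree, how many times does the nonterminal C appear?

[B [C [C [C [C [D r]] & [D r]] & [D ~ [D false]]] & [D ~ [D ~ [D ~ [D false]]]]]]

4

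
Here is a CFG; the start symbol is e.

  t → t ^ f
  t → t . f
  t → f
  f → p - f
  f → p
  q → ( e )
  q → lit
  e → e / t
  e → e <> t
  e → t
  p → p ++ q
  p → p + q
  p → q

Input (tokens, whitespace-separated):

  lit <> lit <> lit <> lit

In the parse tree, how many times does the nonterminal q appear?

4

[e [e [e [e [t [f [p [q lit]]]]] <> [t [f [p [q lit]]]]] <> [t [f [p [q lit]]]]] <> [t [f [p [q lit]]]]]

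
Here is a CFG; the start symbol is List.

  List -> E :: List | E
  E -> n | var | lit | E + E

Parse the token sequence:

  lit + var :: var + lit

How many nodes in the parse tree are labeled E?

[List [E [E lit] + [E var]] :: [List [E [E var] + [E lit]]]]

6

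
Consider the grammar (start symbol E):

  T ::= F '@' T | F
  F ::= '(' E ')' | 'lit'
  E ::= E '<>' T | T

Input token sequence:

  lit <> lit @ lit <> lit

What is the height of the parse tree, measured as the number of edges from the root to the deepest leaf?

[E [E [E [T [F lit]]] <> [T [F lit] @ [T [F lit]]]] <> [T [F lit]]]

5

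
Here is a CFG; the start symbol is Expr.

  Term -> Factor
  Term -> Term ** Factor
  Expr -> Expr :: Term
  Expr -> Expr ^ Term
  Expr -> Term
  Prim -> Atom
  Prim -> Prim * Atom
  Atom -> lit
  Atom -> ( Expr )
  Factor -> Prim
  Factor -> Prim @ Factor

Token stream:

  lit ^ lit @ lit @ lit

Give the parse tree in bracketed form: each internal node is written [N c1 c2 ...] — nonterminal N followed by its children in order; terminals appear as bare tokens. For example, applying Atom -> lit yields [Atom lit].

[Expr [Expr [Term [Factor [Prim [Atom lit]]]]] ^ [Term [Factor [Prim [Atom lit]] @ [Factor [Prim [Atom lit]] @ [Factor [Prim [Atom lit]]]]]]]

Expr
Expr ^ Term
Term ^ Term
Factor ^ Term
Prim ^ Term
Atom ^ Term
lit ^ Term
lit ^ Factor
lit ^ Prim @ Factor
lit ^ Atom @ Factor
lit ^ lit @ Factor
lit ^ lit @ Prim @ Factor
lit ^ lit @ Atom @ Factor
lit ^ lit @ lit @ Factor
lit ^ lit @ lit @ Prim
lit ^ lit @ lit @ Atom
lit ^ lit @ lit @ lit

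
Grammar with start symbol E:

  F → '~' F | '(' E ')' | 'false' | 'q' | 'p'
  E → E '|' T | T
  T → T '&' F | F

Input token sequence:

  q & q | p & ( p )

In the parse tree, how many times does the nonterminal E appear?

3

[E [E [T [T [F q]] & [F q]]] | [T [T [F p]] & [F ( [E [T [F p]]] )]]]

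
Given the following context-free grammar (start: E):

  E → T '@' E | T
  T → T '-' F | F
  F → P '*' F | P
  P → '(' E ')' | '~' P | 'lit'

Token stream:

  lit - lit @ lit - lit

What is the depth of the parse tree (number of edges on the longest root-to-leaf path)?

6

[E [T [T [F [P lit]]] - [F [P lit]]] @ [E [T [T [F [P lit]]] - [F [P lit]]]]]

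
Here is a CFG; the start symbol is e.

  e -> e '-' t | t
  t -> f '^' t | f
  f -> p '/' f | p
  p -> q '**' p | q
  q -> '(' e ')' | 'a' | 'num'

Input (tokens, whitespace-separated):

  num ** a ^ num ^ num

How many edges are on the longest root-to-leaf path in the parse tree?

7

[e [t [f [p [q num] ** [p [q a]]]] ^ [t [f [p [q num]]] ^ [t [f [p [q num]]]]]]]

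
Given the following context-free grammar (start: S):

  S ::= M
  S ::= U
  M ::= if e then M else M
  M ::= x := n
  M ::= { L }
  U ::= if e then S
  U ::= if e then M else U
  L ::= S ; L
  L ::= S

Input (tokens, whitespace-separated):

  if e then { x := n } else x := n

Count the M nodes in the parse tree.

[S [M if e then [M { [L [S [M x := n]]] }] else [M x := n]]]

4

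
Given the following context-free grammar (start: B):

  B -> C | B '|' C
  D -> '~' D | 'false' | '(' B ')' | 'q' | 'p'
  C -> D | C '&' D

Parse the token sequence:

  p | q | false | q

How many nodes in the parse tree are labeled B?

4

[B [B [B [B [C [D p]]] | [C [D q]]] | [C [D false]]] | [C [D q]]]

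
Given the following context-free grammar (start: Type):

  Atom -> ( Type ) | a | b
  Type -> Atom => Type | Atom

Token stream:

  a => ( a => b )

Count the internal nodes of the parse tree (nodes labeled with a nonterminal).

8

[Type [Atom a] => [Type [Atom ( [Type [Atom a] => [Type [Atom b]]] )]]]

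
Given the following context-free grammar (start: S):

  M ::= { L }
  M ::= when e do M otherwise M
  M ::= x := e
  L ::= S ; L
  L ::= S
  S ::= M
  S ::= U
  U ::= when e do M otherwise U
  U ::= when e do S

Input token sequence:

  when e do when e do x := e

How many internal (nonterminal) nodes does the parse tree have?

[S [U when e do [S [U when e do [S [M x := e]]]]]]

6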